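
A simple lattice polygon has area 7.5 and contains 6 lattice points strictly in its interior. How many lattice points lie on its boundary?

5

Pick's theorem gives A = I + B/2 − 1, so B = 2(A − I + 1) = 2(7.5 − 6 + 1) = 5.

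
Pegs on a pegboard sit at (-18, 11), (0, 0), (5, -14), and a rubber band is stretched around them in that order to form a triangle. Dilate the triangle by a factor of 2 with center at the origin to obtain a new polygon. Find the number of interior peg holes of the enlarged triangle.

By the shoelace formula, twice the signed area is |((-18)·0 − 0·11) + (0·(-14) − 5·0) + (5·11 − (-18)·(-14))| = 197, so the area is 98.5.
The number of boundary lattice points is Σ gcd(|Δx|,|Δy|) = gcd(18,11) + gcd(5,14) + gcd(23,25) = 1+1+1 = 3.
Scaling by 2 multiplies the area by 2² = 4 (so the new area is 394) and multiplies the boundary lattice-point count by 2, giving 6.
By Pick's theorem, the interior count of the dilated polygon is 394 − 6/2 + 1 = 392.

392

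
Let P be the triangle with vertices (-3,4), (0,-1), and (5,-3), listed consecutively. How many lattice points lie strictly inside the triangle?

The shoelace formula gives twice the area as |((-3)·(-1) − 0·4) + (0·(-3) − 5·(-1)) + (5·4 − (-3)·(-3))| = 19, so the area is 9.5.
Along each edge there are gcd(|Δx|,|Δy|)+1 lattice points, so counting each shared vertex once the boundary has gcd(3,5) + gcd(5,2) + gcd(8,7) = 1+1+1 = 3.
By Pick's theorem A = I + B/2 − 1, so I = 9.5 − 3/2 + 1 = 9.

9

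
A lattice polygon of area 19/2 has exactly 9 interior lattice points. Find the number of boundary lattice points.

3

Pick's theorem gives A = I + B/2 − 1, so B = 2(A − I + 1) = 2(19/2 − 9 + 1) = 3.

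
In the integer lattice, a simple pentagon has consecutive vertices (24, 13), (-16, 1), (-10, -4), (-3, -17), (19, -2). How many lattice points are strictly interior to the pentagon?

539

By the shoelace formula, twice the signed area is |[24·1 − (-16)·13] + [(-16)·(-4) − (-10)·1] + [(-10)·(-17) − (-3)·(-4)] + [(-3)·(-2) − 19·(-17)] + [19·13 − 24·(-2)]| = 1088, so the area is 544.
Summing gcd(|Δx|,|Δy|) over the edges gives the boundary count: gcd(40,12) + gcd(6,5) + gcd(7,13) + gcd(22,15) + gcd(5,15) = 4+1+1+1+5 = 12.
By Pick's theorem A = I + B/2 − 1, so I = 544 − 12/2 + 1 = 539.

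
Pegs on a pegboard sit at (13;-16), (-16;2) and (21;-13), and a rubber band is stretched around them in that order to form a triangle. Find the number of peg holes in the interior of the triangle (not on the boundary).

115

The shoelace formula gives twice the area as |(13·2 − (-16)·(-16)) + ((-16)·(-13) − 21·2) + (21·(-16) − 13·(-13))| = 231, so the area is 231/2.
Summing gcd(|Δx|,|Δy|) over the edges gives the boundary count: gcd(29,18) + gcd(37,15) + gcd(8,3) = 1+1+1 = 3.
Pick's theorem gives I = A − B/2 + 1 = 231/2 − 3/2 + 1 = 115.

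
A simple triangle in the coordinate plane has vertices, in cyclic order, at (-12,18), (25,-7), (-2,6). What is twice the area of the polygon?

The shoelace formula gives twice the area as |((-12)·(-7) − 25·18) + (25·6 − (-2)·(-7)) + ((-2)·18 − (-12)·6)| = 194, so the area is 97.

194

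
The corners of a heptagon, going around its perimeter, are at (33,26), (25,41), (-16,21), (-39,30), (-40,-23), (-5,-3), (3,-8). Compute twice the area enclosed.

The shoelace formula gives twice the area as |(33·41 − 25·26) + (25·21 − (-16)·41) + ((-16)·30 − (-39)·21) + ((-39)·(-23) − (-40)·30) + ((-40)·(-3) − (-5)·(-23)) + ((-5)·(-8) − 3·(-3)) + (3·26 − 33·(-8))| = 4716, so the area is 2358.

4716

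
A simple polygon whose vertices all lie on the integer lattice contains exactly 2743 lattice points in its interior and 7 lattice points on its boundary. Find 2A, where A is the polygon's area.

5491

By Pick's theorem, A = I + B/2 − 1 = 2743 + 7/2 − 1 = 5491/2.
Hence 2A = 5491.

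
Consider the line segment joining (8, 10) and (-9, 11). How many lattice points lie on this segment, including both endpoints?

The number of lattice points on a segment between lattice points is gcd(|Δx|,|Δy|) + 1 = gcd(17,1) + 1 = 1 + 1 = 2.

2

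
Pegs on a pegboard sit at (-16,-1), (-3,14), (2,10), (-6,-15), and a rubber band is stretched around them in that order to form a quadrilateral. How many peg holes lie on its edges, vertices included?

Along each edge there are gcd(|Δx|,|Δy|)+1 lattice points, so counting each shared vertex once the boundary has gcd(13,15) + gcd(5,4) + gcd(8,25) + gcd(10,14) = 1+1+1+2 = 5.

5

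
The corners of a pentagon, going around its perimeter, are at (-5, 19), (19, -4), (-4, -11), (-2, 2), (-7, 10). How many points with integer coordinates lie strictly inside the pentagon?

The shoelace formula gives twice the area as |((-5)·(-4) − 19·19) + (19·(-11) − (-4)·(-4)) + ((-4)·2 − (-2)·(-11)) + ((-2)·10 − (-7)·2) + ((-7)·19 − (-5)·10)| = 685, so the area is 342.5.
Along each edge there are gcd(|Δx|,|Δy|)+1 lattice points, so counting each shared vertex once the boundary has gcd(24,23) + gcd(23,7) + gcd(2,13) + gcd(5,8) + gcd(2,9) = 1+1+1+1+1 = 5.
Pick's theorem gives I = A − B/2 + 1 = 342.5 − 5/2 + 1 = 341.

341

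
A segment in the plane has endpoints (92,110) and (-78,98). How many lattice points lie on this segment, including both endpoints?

3

The number of lattice points on a segment between lattice points is gcd(|Δx|,|Δy|) + 1 = gcd(170,12) + 1 = 2 + 1 = 3.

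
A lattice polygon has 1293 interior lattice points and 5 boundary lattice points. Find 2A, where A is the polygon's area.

2589

Pick's theorem states A = I + B/2 − 1, so A = 1293 + 5/2 − 1 = 2589/2.
Hence 2A = 2589.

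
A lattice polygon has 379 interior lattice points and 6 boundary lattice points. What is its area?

381

Pick's theorem states A = I + B/2 − 1, so A = 379 + 6/2 − 1 = 381.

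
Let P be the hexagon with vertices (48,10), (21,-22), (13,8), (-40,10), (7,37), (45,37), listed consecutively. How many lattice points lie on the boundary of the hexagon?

Along each edge there are gcd(|Δx|,|Δy|)+1 lattice points, so counting each shared vertex once the boundary has gcd(27,32) + gcd(8,30) + gcd(53,2) + gcd(47,27) + gcd(38,0) + gcd(3,27) = 1+2+1+1+38+3 = 46.

46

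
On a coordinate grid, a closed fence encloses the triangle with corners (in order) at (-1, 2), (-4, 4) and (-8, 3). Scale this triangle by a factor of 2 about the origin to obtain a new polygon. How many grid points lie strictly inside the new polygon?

20

Using the shoelace formula, 2A = |((-1)·4 − (-4)·2) + ((-4)·3 − (-8)·4) + ((-8)·2 − (-1)·3)| = 11, so the area is 11/2.
The number of boundary lattice points is Σ gcd(|Δx|,|Δy|) = gcd(3,2) + gcd(4,1) + gcd(7,1) = 1+1+1 = 3.
Scaling by 2 multiplies the area by 2² = 4 (so the new area is 22) and multiplies the boundary lattice-point count by 2, giving 6.
By Pick's theorem, the interior count of the dilated polygon is 22 − 6/2 + 1 = 20.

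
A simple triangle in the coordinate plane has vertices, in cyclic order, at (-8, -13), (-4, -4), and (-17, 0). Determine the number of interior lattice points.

66

The shoelace formula gives twice the area as |[(-8)·(-4) − (-4)·(-13)] + [(-4)·0 − (-17)·(-4)] + [(-17)·(-13) − (-8)·0]| = 133, so the area is 133/2.
The number of boundary lattice points is Σ gcd(|Δx|,|Δy|) = gcd(4,9) + gcd(13,4) + gcd(9,13) = 1+1+1 = 3.
By Pick's theorem A = I + B/2 − 1, so I = 133/2 − 3/2 + 1 = 66.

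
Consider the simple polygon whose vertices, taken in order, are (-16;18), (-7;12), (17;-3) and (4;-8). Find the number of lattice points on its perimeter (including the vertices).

Along each edge there are gcd(|Δx|,|Δy|)+1 lattice points, so counting each shared vertex once the boundary has gcd(9,6) + gcd(24,15) + gcd(13,5) + gcd(20,26) = 3+3+1+2 = 9.

9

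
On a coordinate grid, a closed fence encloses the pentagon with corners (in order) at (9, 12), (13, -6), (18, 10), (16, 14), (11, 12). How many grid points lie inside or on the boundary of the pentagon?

96

Using the shoelace formula, 2A = |[9·(-6) − 13·12] + [13·10 − 18·(-6)] + [18·14 − 16·10] + [16·12 − 11·14] + [11·12 − 9·12]| = 182, so the area is 91.
Along each edge there are gcd(|Δx|,|Δy|)+1 lattice points, so counting each shared vertex once the boundary has gcd(4,18) + gcd(5,16) + gcd(2,4) + gcd(5,2) + gcd(2,0) = 2+1+2+1+2 = 8.
Pick's theorem gives I = A − B/2 + 1 = 91 − 8/2 + 1 = 88, so the closed region contains I + B = 88 + 8 = 96 lattice points.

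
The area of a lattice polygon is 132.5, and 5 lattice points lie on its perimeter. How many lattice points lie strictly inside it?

Pick's theorem A = I + B/2 − 1 rearranges to I = A − B/2 + 1 = 132.5 − 5/2 + 1 = 131.

131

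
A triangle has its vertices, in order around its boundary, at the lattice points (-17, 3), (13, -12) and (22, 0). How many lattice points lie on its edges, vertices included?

21

Summing gcd(|Δx|,|Δy|) over the edges gives the boundary count: gcd(30,15) + gcd(9,12) + gcd(39,3) = 15+3+3 = 21.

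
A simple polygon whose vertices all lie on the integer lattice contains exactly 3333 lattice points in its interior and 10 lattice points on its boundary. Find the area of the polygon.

By Pick's theorem, A = I + B/2 − 1 = 3333 + 10/2 − 1 = 3337.

3337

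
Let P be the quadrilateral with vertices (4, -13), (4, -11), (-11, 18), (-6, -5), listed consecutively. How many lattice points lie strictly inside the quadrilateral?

108

The shoelace formula gives twice the area as |(4·(-11) − 4·(-13)) + (4·18 − (-11)·(-11)) + ((-11)·(-5) − (-6)·18) + ((-6)·(-13) − 4·(-5))| = 220, so the area is 110.
Summing gcd(|Δx|,|Δy|) over the edges gives the boundary count: gcd(0,2) + gcd(15,29) + gcd(5,23) + gcd(10,8) = 2+1+1+2 = 6.
By Pick's theorem A = I + B/2 − 1, so I = 110 − 6/2 + 1 = 108.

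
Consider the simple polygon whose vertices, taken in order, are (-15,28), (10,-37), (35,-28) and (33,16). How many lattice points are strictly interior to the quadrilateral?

Using the shoelace formula, 2A = |((-15)·(-37) − 10·28) + (10·(-28) − 35·(-37)) + (35·16 − 33·(-28)) + (33·28 − (-15)·16)| = 3938, so the area is 1969.
Summing gcd(|Δx|,|Δy|) over the edges gives the boundary count: gcd(25,65) + gcd(25,9) + gcd(2,44) + gcd(48,12) = 5+1+2+12 = 20.
By Pick's theorem A = I + B/2 − 1, so I = 1969 − 20/2 + 1 = 1960.

1960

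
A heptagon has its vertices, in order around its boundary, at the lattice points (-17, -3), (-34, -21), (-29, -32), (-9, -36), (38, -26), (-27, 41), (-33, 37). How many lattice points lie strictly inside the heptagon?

2507

Using the shoelace formula, 2A = |[(-17)·(-21) − (-34)·(-3)] + [(-34)·(-32) − (-29)·(-21)] + [(-29)·(-36) − (-9)·(-32)] + [(-9)·(-26) − 38·(-36)] + [38·41 − (-27)·(-26)] + [(-27)·37 − (-33)·41] + [(-33)·(-3) − (-17)·37]| = 5030, so the area is 2515.
Summing gcd(|Δx|,|Δy|) over the edges gives the boundary count: gcd(17,18) + gcd(5,11) + gcd(20,4) + gcd(47,10) + gcd(65,67) + gcd(6,4) + gcd(16,40) = 1+1+4+1+1+2+8 = 18.
Pick's theorem gives I = A − B/2 + 1 = 2515 − 18/2 + 1 = 2507.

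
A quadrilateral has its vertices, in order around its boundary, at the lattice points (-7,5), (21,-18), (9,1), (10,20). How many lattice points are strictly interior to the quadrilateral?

By the shoelace formula, twice the signed area is |((-7)·(-18) − 21·5) + (21·1 − 9·(-18)) + (9·20 − 10·1) + (10·5 − (-7)·20)| = 564, so the area is 282.
Along each edge there are gcd(|Δx|,|Δy|)+1 lattice points, so counting each shared vertex once the boundary has gcd(28,23) + gcd(12,19) + gcd(1,19) + gcd(17,15) = 1+1+1+1 = 4.
By Pick's theorem A = I + B/2 − 1, so I = 282 − 4/2 + 1 = 281.

281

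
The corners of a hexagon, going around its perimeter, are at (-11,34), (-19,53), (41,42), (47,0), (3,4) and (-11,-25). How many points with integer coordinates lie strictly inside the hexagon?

2652

The shoelace formula gives twice the area as |[(-11)·53 − (-19)·34] + [(-19)·42 − 41·53] + [41·0 − 47·42] + [47·4 − 3·0] + [3·(-25) − (-11)·4] + [(-11)·34 − (-11)·(-25)]| = 5374, so the area is 2687.
Along each edge there are gcd(|Δx|,|Δy|)+1 lattice points, so counting each shared vertex once the boundary has gcd(8,19) + gcd(60,11) + gcd(6,42) + gcd(44,4) + gcd(14,29) + gcd(0,59) = 1+1+6+4+1+59 = 72.
By Pick's theorem A = I + B/2 − 1, so I = 2687 − 72/2 + 1 = 2652.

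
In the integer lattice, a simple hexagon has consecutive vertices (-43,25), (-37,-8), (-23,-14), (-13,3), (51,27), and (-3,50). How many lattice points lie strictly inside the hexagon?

2768

The shoelace formula gives twice the area as |((-43)·(-8) − (-37)·25) + ((-37)·(-14) − (-23)·(-8)) + ((-23)·3 − (-13)·(-14)) + ((-13)·27 − 51·3) + (51·50 − (-3)·27) + ((-3)·25 − (-43)·50)| = 5554, so the area is 2777.
Summing gcd(|Δx|,|Δy|) over the edges gives the boundary count: gcd(6,33) + gcd(14,6) + gcd(10,17) + gcd(64,24) + gcd(54,23) + gcd(40,25) = 3+2+1+8+1+5 = 20.
By Pick's theorem A = I + B/2 − 1, so I = 2777 − 20/2 + 1 = 2768.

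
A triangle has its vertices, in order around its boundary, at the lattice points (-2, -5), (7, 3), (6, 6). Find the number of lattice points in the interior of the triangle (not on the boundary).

By the shoelace formula, twice the signed area is |((-2)·3 − 7·(-5)) + (7·6 − 6·3) + (6·(-5) − (-2)·6)| = 35, so the area is 17.5.
The number of boundary lattice points is Σ gcd(|Δx|,|Δy|) = gcd(9,8) + gcd(1,3) + gcd(8,11) = 1+1+1 = 3.
By Pick's theorem A = I + B/2 − 1, so I = 17.5 − 3/2 + 1 = 17.

17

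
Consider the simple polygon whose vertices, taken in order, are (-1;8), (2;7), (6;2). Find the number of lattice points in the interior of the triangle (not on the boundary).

The shoelace formula gives twice the area as |((-1)·7 − 2·8) + (2·2 − 6·7) + (6·8 − (-1)·2)| = 11, so the area is 11/2.
Summing gcd(|Δx|,|Δy|) over the edges gives the boundary count: gcd(3,1) + gcd(4,5) + gcd(7,6) = 1+1+1 = 3.
Pick's theorem gives I = A − B/2 + 1 = 11/2 − 3/2 + 1 = 5.

5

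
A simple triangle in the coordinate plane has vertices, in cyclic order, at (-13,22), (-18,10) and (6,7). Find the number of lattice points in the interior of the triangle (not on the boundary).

The shoelace formula gives twice the area as |[(-13)·10 − (-18)·22] + [(-18)·7 − 6·10] + [6·22 − (-13)·7]| = 303, so the area is 303/2.
Along each edge there are gcd(|Δx|,|Δy|)+1 lattice points, so counting each shared vertex once the boundary has gcd(5,12) + gcd(24,3) + gcd(19,15) = 1+3+1 = 5.
Pick's theorem gives I = A − B/2 + 1 = 303/2 − 5/2 + 1 = 150.

150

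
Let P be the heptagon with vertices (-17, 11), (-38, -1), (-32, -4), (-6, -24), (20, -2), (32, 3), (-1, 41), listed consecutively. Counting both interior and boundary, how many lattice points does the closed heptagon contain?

By the shoelace formula, twice the signed area is |((-17)·(-1) − (-38)·11) + ((-38)·(-4) − (-32)·(-1)) + ((-32)·(-24) − (-6)·(-4)) + ((-6)·(-2) − 20·(-24)) + (20·3 − 32·(-2)) + (32·41 − (-1)·3) + ((-1)·11 − (-17)·41)| = 3916, so the area is 1958.
Summing gcd(|Δx|,|Δy|) over the edges gives the boundary count: gcd(21,12) + gcd(6,3) + gcd(26,20) + gcd(26,22) + gcd(12,5) + gcd(33,38) + gcd(16,30) = 3+3+2+2+1+1+2 = 14.
Pick's theorem gives I = A − B/2 + 1 = 1958 − 14/2 + 1 = 1952, so the closed region contains I + B = 1952 + 14 = 1966 lattice points.

1966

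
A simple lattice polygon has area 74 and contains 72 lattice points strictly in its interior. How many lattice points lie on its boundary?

Pick's theorem gives A = I + B/2 − 1, so B = 2(A − I + 1) = 2(74 − 72 + 1) = 6.

6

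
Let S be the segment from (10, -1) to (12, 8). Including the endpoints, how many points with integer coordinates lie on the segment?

The number of lattice points on a segment between lattice points is gcd(|Δx|,|Δy|) + 1 = gcd(2,9) + 1 = 1 + 1 = 2.

2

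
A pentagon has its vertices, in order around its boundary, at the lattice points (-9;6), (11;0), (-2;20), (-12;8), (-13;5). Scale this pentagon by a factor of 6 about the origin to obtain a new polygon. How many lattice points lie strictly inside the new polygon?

Using the shoelace formula, 2A = |[(-9)·0 − 11·6] + [11·20 − (-2)·0] + [(-2)·8 − (-12)·20] + [(-12)·5 − (-13)·8] + [(-13)·6 − (-9)·5]| = 389, so the area is 389/2.
Summing gcd(|Δx|,|Δy|) over the edges gives the boundary count: gcd(20,6) + gcd(13,20) + gcd(10,12) + gcd(1,3) + gcd(4,1) = 2+1+2+1+1 = 7.
Scaling by 6 multiplies the area by 6² = 36 (so the new area is 7002) and multiplies the boundary lattice-point count by 6, giving 42.
By Pick's theorem, the interior count of the dilated polygon is 7002 − 42/2 + 1 = 6982.

6982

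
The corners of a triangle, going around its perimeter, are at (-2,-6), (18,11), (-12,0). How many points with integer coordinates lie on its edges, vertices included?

The number of boundary lattice points is Σ gcd(|Δx|,|Δy|) = gcd(20,17) + gcd(30,11) + gcd(10,6) = 1+1+2 = 4.

4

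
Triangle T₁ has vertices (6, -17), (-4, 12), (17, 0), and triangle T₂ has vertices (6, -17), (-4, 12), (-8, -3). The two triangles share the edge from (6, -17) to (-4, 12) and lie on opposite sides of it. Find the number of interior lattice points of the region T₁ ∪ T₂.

The union is the simple quadrilateral with vertices (6, -17), (17, 0), (-4, 12), (-8, -3) in order.
The shoelace formula gives twice the area as |[6·0 − 17·(-17)] + [17·12 − (-4)·0] + [(-4)·(-3) − (-8)·12] + [(-8)·(-17) − 6·(-3)]| = 755, so the area is 755/2.
Summing gcd(|Δx|,|Δy|) over the edges gives the boundary count: gcd(11,17) + gcd(21,12) + gcd(4,15) + gcd(14,14) = 1+3+1+14 = 19.
By Pick's theorem I = A − B/2 + 1 = 755/2 − 19/2 + 1 = 369.

369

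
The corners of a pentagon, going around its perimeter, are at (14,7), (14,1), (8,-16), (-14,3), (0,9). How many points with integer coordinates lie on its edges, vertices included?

12

The number of boundary lattice points is Σ gcd(|Δx|,|Δy|) = gcd(0,6) + gcd(6,17) + gcd(22,19) + gcd(14,6) + gcd(14,2) = 6+1+1+2+2 = 12.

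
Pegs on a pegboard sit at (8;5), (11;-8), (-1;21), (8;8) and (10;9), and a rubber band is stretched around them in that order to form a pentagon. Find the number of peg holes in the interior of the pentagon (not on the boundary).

49

The shoelace formula gives twice the area as |(8·(-8) − 11·5) + (11·21 − (-1)·(-8)) + ((-1)·8 − 8·21) + (8·9 − 10·8) + (10·5 − 8·9)| = 102, so the area is 51.
The number of boundary lattice points is Σ gcd(|Δx|,|Δy|) = gcd(3,13) + gcd(12,29) + gcd(9,13) + gcd(2,1) + gcd(2,4) = 1+1+1+1+2 = 6.
Pick's theorem gives I = A − B/2 + 1 = 51 − 6/2 + 1 = 49.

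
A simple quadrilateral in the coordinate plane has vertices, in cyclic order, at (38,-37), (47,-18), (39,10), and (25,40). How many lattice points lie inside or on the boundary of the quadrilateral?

551

The shoelace formula gives twice the area as |[38·(-18) − 47·(-37)] + [47·10 − 39·(-18)] + [39·40 − 25·10] + [25·(-37) − 38·40]| = 1092, so the area is 546.
Summing gcd(|Δx|,|Δy|) over the edges gives the boundary count: gcd(9,19) + gcd(8,28) + gcd(14,30) + gcd(13,77) = 1+4+2+1 = 8.
Pick's theorem gives I = A − B/2 + 1 = 546 − 8/2 + 1 = 543, so the closed region contains I + B = 543 + 8 = 551 lattice points.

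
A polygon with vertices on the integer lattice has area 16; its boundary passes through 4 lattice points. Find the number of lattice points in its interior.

15

From Pick's theorem, I = A − B/2 + 1 = 16 − 4/2 + 1 = 15.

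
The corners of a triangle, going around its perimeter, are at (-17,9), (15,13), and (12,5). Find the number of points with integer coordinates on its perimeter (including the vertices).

6

The number of boundary lattice points is Σ gcd(|Δx|,|Δy|) = gcd(32,4) + gcd(3,8) + gcd(29,4) = 4+1+1 = 6.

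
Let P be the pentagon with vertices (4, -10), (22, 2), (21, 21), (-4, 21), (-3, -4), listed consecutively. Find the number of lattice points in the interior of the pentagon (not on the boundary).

Using the shoelace formula, 2A = |(4·2 − 22·(-10)) + (22·21 − 21·2) + (21·21 − (-4)·21) + ((-4)·(-4) − (-3)·21) + ((-3)·(-10) − 4·(-4))| = 1298, so the area is 649.
The number of boundary lattice points is Σ gcd(|Δx|,|Δy|) = gcd(18,12) + gcd(1,19) + gcd(25,0) + gcd(1,25) + gcd(7,6) = 6+1+25+1+1 = 34.
Pick's theorem gives I = A − B/2 + 1 = 649 − 34/2 + 1 = 633.

633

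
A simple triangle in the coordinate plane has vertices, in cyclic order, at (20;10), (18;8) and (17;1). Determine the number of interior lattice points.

Using the shoelace formula, 2A = |[20·8 − 18·10] + [18·1 − 17·8] + [17·10 − 20·1]| = 12, so the area is 6.
Along each edge there are gcd(|Δx|,|Δy|)+1 lattice points, so counting each shared vertex once the boundary has gcd(2,2) + gcd(1,7) + gcd(3,9) = 2+1+3 = 6.
By Pick's theorem A = I + B/2 − 1, so I = 6 − 6/2 + 1 = 4.

4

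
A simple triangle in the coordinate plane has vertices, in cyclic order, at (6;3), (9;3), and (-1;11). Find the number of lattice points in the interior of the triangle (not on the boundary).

Using the shoelace formula, 2A = |[6·3 − 9·3] + [9·11 − (-1)·3] + [(-1)·3 − 6·11]| = 24, so the area is 12.
The number of boundary lattice points is Σ gcd(|Δx|,|Δy|) = gcd(3,0) + gcd(10,8) + gcd(7,8) = 3+2+1 = 6.
Pick's theorem gives I = A − B/2 + 1 = 12 − 6/2 + 1 = 10.

10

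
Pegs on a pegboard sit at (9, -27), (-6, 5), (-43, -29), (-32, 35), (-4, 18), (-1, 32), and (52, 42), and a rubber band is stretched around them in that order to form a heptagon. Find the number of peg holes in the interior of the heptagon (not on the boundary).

Using the shoelace formula, 2A = |(9·5 − (-6)·(-27)) + ((-6)·(-29) − (-43)·5) + ((-43)·35 − (-32)·(-29)) + ((-32)·18 − (-4)·35) + ((-4)·32 − (-1)·18) + ((-1)·42 − 52·32) + (52·(-27) − 9·42)| = 6195, so the area is 3097.5.
The number of boundary lattice points is Σ gcd(|Δx|,|Δy|) = gcd(15,32) + gcd(37,34) + gcd(11,64) + gcd(28,17) + gcd(3,14) + gcd(53,10) + gcd(43,69) = 1+1+1+1+1+1+1 = 7.
By Pick's theorem A = I + B/2 − 1, so I = 3097.5 − 7/2 + 1 = 3095.

3095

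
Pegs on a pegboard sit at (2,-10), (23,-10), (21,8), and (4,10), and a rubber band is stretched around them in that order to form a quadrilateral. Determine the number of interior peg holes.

Using the shoelace formula, 2A = |(2·(-10) − 23·(-10)) + (23·8 − 21·(-10)) + (21·10 − 4·8) + (4·(-10) − 2·10)| = 722, so the area is 361.
Along each edge there are gcd(|Δx|,|Δy|)+1 lattice points, so counting each shared vertex once the boundary has gcd(21,0) + gcd(2,18) + gcd(17,2) + gcd(2,20) = 21+2+1+2 = 26.
Pick's theorem gives I = A − B/2 + 1 = 361 − 26/2 + 1 = 349.

349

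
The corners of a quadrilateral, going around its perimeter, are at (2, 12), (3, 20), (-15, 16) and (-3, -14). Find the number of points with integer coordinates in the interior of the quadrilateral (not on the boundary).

Using the shoelace formula, 2A = |(2·20 − 3·12) + (3·16 − (-15)·20) + ((-15)·(-14) − (-3)·16) + ((-3)·12 − 2·(-14))| = 602, so the area is 301.
Along each edge there are gcd(|Δx|,|Δy|)+1 lattice points, so counting each shared vertex once the boundary has gcd(1,8) + gcd(18,4) + gcd(12,30) + gcd(5,26) = 1+2+6+1 = 10.
By Pick's theorem A = I + B/2 − 1, so I = 301 − 10/2 + 1 = 297.

297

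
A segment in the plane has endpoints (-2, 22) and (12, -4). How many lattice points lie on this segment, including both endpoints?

The number of lattice points on a segment between lattice points is gcd(|Δx|,|Δy|) + 1 = gcd(14,26) + 1 = 2 + 1 = 3.

3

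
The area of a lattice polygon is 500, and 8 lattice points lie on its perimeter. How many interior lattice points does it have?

Pick's theorem A = I + B/2 − 1 rearranges to I = A − B/2 + 1 = 500 − 8/2 + 1 = 497.

497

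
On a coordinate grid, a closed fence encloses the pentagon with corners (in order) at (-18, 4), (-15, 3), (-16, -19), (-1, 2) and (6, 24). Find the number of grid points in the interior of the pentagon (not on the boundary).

350

Using the shoelace formula, 2A = |((-18)·3 − (-15)·4) + ((-15)·(-19) − (-16)·3) + ((-16)·2 − (-1)·(-19)) + ((-1)·24 − 6·2) + (6·4 − (-18)·24)| = 708, so the area is 354.
Along each edge there are gcd(|Δx|,|Δy|)+1 lattice points, so counting each shared vertex once the boundary has gcd(3,1) + gcd(1,22) + gcd(15,21) + gcd(7,22) + gcd(24,20) = 1+1+3+1+4 = 10.
By Pick's theorem A = I + B/2 − 1, so I = 354 − 10/2 + 1 = 350.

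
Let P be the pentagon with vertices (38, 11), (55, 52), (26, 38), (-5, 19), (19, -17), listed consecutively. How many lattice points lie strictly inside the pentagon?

1679

Using the shoelace formula, 2A = |[38·52 − 55·11] + [55·38 − 26·52] + [26·19 − (-5)·38] + [(-5)·(-17) − 19·19] + [19·11 − 38·(-17)]| = 3372, so the area is 1686.
Summing gcd(|Δx|,|Δy|) over the edges gives the boundary count: gcd(17,41) + gcd(29,14) + gcd(31,19) + gcd(24,36) + gcd(19,28) = 1+1+1+12+1 = 16.
Pick's theorem gives I = A − B/2 + 1 = 1686 − 16/2 + 1 = 1679.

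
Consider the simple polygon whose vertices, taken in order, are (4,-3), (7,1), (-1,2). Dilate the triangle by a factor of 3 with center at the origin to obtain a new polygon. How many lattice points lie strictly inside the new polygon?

148

The shoelace formula gives twice the area as |[4·1 − 7·(-3)] + [7·2 − (-1)·1] + [(-1)·(-3) − 4·2]| = 35, so the area is 17.5.
Along each edge there are gcd(|Δx|,|Δy|)+1 lattice points, so counting each shared vertex once the boundary has gcd(3,4) + gcd(8,1) + gcd(5,5) = 1+1+5 = 7.
Scaling by 3 multiplies the area by 3² = 9 (so the new area is 315/2) and multiplies the boundary lattice-point count by 3, giving 21.
By Pick's theorem, the interior count of the dilated polygon is 315/2 − 21/2 + 1 = 148.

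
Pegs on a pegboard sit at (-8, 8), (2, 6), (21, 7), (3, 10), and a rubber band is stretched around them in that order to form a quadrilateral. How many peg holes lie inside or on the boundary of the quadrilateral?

63

By the shoelace formula, twice the signed area is |[(-8)·6 − 2·8] + [2·7 − 21·6] + [21·10 − 3·7] + [3·8 − (-8)·10]| = 117, so the area is 58.5.
The number of boundary lattice points is Σ gcd(|Δx|,|Δy|) = gcd(10,2) + gcd(19,1) + gcd(18,3) + gcd(11,2) = 2+1+3+1 = 7.
Pick's theorem gives I = A − B/2 + 1 = 58.5 − 7/2 + 1 = 56, so the closed region contains I + B = 56 + 7 = 63 lattice points.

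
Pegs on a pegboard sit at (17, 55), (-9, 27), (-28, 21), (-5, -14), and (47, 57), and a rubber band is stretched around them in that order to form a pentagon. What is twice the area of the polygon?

4007

By the shoelace formula, twice the signed area is |(17·27 − (-9)·55) + ((-9)·21 − (-28)·27) + ((-28)·(-14) − (-5)·21) + ((-5)·57 − 47·(-14)) + (47·55 − 17·57)| = 4007, so the area is 4007/2.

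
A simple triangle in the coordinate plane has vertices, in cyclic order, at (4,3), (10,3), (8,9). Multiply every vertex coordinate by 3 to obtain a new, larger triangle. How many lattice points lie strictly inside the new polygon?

148

By the shoelace formula, twice the signed area is |(4·3 − 10·3) + (10·9 − 8·3) + (8·3 − 4·9)| = 36, so the area is 18.
The number of boundary lattice points is Σ gcd(|Δx|,|Δy|) = gcd(6,0) + gcd(2,6) + gcd(4,6) = 6+2+2 = 10.
Scaling by 3 multiplies the area by 3² = 9 (so the new area is 162) and multiplies the boundary lattice-point count by 3, giving 30.
By Pick's theorem, the interior count of the dilated polygon is 162 − 30/2 + 1 = 148.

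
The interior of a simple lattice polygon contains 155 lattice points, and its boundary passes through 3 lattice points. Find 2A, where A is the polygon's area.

By Pick's theorem, A = I + B/2 − 1 = 155 + 3/2 − 1 = 311/2.
Hence 2A = 311.

311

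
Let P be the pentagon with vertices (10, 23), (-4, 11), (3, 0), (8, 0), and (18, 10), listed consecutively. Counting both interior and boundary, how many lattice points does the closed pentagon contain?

Using the shoelace formula, 2A = |[10·11 − (-4)·23] + [(-4)·0 − 3·11] + [3·0 − 8·0] + [8·10 − 18·0] + [18·23 − 10·10]| = 563, so the area is 563/2.
The number of boundary lattice points is Σ gcd(|Δx|,|Δy|) = gcd(14,12) + gcd(7,11) + gcd(5,0) + gcd(10,10) + gcd(8,13) = 2+1+5+10+1 = 19.
Pick's theorem gives I = A − B/2 + 1 = 563/2 − 19/2 + 1 = 273, so the closed region contains I + B = 273 + 19 = 292 lattice points.

292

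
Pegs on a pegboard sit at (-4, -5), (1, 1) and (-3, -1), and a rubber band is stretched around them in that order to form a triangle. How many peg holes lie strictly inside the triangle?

Using the shoelace formula, 2A = |((-4)·1 − 1·(-5)) + (1·(-1) − (-3)·1) + ((-3)·(-5) − (-4)·(-1))| = 14, so the area is 7.
The number of boundary lattice points is Σ gcd(|Δx|,|Δy|) = gcd(5,6) + gcd(4,2) + gcd(1,4) = 1+2+1 = 4.
By Pick's theorem A = I + B/2 − 1, so I = 7 − 4/2 + 1 = 6.

6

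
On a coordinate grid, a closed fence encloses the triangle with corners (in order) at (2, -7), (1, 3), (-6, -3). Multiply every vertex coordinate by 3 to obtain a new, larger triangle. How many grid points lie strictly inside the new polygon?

334

Using the shoelace formula, 2A = |[2·3 − 1·(-7)] + [1·(-3) − (-6)·3] + [(-6)·(-7) − 2·(-3)]| = 76, so the area is 38.
The number of boundary lattice points is Σ gcd(|Δx|,|Δy|) = gcd(1,10) + gcd(7,6) + gcd(8,4) = 1+1+4 = 6.
Scaling by 3 multiplies the area by 3² = 9 (so the new area is 342) and multiplies the boundary lattice-point count by 3, giving 18.
By Pick's theorem, the interior count of the dilated polygon is 342 − 18/2 + 1 = 334.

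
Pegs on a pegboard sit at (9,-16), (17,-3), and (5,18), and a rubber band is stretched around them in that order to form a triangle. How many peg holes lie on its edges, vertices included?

The number of boundary lattice points is Σ gcd(|Δx|,|Δy|) = gcd(8,13) + gcd(12,21) + gcd(4,34) = 1+3+2 = 6.

6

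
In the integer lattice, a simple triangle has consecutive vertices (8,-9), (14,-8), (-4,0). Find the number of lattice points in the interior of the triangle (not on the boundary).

The shoelace formula gives twice the area as |[8·(-8) − 14·(-9)] + [14·0 − (-4)·(-8)] + [(-4)·(-9) − 8·0]| = 66, so the area is 33.
The number of boundary lattice points is Σ gcd(|Δx|,|Δy|) = gcd(6,1) + gcd(18,8) + gcd(12,9) = 1+2+3 = 6.
By Pick's theorem A = I + B/2 − 1, so I = 33 − 6/2 + 1 = 31.

31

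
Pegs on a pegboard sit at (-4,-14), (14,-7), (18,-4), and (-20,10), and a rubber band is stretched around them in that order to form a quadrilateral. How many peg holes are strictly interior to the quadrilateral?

Using the shoelace formula, 2A = |((-4)·(-7) − 14·(-14)) + (14·(-4) − 18·(-7)) + (18·10 − (-20)·(-4)) + ((-20)·(-14) − (-4)·10)| = 714, so the area is 357.
Summing gcd(|Δx|,|Δy|) over the edges gives the boundary count: gcd(18,7) + gcd(4,3) + gcd(38,14) + gcd(16,24) = 1+1+2+8 = 12.
By Pick's theorem A = I + B/2 − 1, so I = 357 − 12/2 + 1 = 352.

352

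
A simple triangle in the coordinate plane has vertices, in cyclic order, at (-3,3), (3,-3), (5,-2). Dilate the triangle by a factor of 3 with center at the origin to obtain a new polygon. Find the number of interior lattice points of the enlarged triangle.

Using the shoelace formula, 2A = |[(-3)·(-3) − 3·3] + [3·(-2) − 5·(-3)] + [5·3 − (-3)·(-2)]| = 18, so the area is 9.
The number of boundary lattice points is Σ gcd(|Δx|,|Δy|) = gcd(6,6) + gcd(2,1) + gcd(8,5) = 6+1+1 = 8.
Scaling by 3 multiplies the area by 3² = 9 (so the new area is 81) and multiplies the boundary lattice-point count by 3, giving 24.
By Pick's theorem, the interior count of the dilated polygon is 81 − 24/2 + 1 = 70.

70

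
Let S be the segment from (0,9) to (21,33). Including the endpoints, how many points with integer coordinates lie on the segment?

4

The number of lattice points on a segment between lattice points is gcd(|Δx|,|Δy|) + 1 = gcd(21,24) + 1 = 3 + 1 = 4.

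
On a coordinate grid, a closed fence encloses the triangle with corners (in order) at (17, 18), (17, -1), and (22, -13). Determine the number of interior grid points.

38

By the shoelace formula, twice the signed area is |[17·(-1) − 17·18] + [17·(-13) − 22·(-1)] + [22·18 − 17·(-13)]| = 95, so the area is 47.5.
Along each edge there are gcd(|Δx|,|Δy|)+1 lattice points, so counting each shared vertex once the boundary has gcd(0,19) + gcd(5,12) + gcd(5,31) = 19+1+1 = 21.
By Pick's theorem A = I + B/2 − 1, so I = 47.5 − 21/2 + 1 = 38.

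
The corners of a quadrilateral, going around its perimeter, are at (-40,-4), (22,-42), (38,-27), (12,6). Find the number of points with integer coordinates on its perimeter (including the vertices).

Summing gcd(|Δx|,|Δy|) over the edges gives the boundary count: gcd(62,38) + gcd(16,15) + gcd(26,33) + gcd(52,10) = 2+1+1+2 = 6.

6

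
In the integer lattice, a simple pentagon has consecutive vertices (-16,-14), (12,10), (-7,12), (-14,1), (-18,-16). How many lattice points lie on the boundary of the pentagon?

9

The number of boundary lattice points is Σ gcd(|Δx|,|Δy|) = gcd(28,24) + gcd(19,2) + gcd(7,11) + gcd(4,17) + gcd(2,2) = 4+1+1+1+2 = 9.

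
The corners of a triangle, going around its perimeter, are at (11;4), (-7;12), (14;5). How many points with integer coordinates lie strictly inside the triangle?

The shoelace formula gives twice the area as |(11·12 − (-7)·4) + ((-7)·5 − 14·12) + (14·4 − 11·5)| = 42, so the area is 21.
Along each edge there are gcd(|Δx|,|Δy|)+1 lattice points, so counting each shared vertex once the boundary has gcd(18,8) + gcd(21,7) + gcd(3,1) = 2+7+1 = 10.
By Pick's theorem A = I + B/2 − 1, so I = 21 − 10/2 + 1 = 17.

17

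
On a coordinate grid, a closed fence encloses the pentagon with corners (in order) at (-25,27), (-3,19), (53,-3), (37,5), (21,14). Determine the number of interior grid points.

Using the shoelace formula, 2A = |[(-25)·19 − (-3)·27] + [(-3)·(-3) − 53·19] + [53·5 − 37·(-3)] + [37·14 − 21·5] + [21·27 − (-25)·14]| = 314, so the area is 157.
Along each edge there are gcd(|Δx|,|Δy|)+1 lattice points, so counting each shared vertex once the boundary has gcd(22,8) + gcd(56,22) + gcd(16,8) + gcd(16,9) + gcd(46,13) = 2+2+8+1+1 = 14.
By Pick's theorem A = I + B/2 − 1, so I = 157 − 14/2 + 1 = 151.

151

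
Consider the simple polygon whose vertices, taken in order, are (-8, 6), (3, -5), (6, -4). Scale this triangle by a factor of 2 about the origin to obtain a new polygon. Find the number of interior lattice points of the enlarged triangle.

The shoelace formula gives twice the area as |((-8)·(-5) − 3·6) + (3·(-4) − 6·(-5)) + (6·6 − (-8)·(-4))| = 44, so the area is 22.
Along each edge there are gcd(|Δx|,|Δy|)+1 lattice points, so counting each shared vertex once the boundary has gcd(11,11) + gcd(3,1) + gcd(14,10) = 11+1+2 = 14.
Scaling by 2 multiplies the area by 2² = 4 (so the new area is 88) and multiplies the boundary lattice-point count by 2, giving 28.
By Pick's theorem, the interior count of the dilated polygon is 88 − 28/2 + 1 = 75.

75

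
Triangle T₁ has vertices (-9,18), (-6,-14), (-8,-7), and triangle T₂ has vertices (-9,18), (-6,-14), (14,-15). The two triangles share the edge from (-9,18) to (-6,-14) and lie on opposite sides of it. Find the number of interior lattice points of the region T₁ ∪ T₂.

The union is the simple quadrilateral with vertices (-9,18), (-8,-7), (-6,-14), (14,-15) in order.
The shoelace formula gives twice the area as |((-9)·(-7) − (-8)·18) + ((-8)·(-14) − (-6)·(-7)) + ((-6)·(-15) − 14·(-14)) + (14·18 − (-9)·(-15))| = 680, so the area is 340.
Summing gcd(|Δx|,|Δy|) over the edges gives the boundary count: gcd(1,25) + gcd(2,7) + gcd(20,1) + gcd(23,33) = 1+1+1+1 = 4.
By Pick's theorem I = A − B/2 + 1 = 340 − 4/2 + 1 = 339.

339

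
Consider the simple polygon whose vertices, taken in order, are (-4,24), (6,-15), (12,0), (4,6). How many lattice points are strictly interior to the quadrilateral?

141

The shoelace formula gives twice the area as |[(-4)·(-15) − 6·24] + [6·0 − 12·(-15)] + [12·6 − 4·0] + [4·24 − (-4)·6]| = 288, so the area is 144.
Along each edge there are gcd(|Δx|,|Δy|)+1 lattice points, so counting each shared vertex once the boundary has gcd(10,39) + gcd(6,15) + gcd(8,6) + gcd(8,18) = 1+3+2+2 = 8.
By Pick's theorem A = I + B/2 − 1, so I = 144 − 8/2 + 1 = 141.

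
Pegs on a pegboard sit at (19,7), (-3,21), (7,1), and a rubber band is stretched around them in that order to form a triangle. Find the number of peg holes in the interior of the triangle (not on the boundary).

142

The shoelace formula gives twice the area as |(19·21 − (-3)·7) + ((-3)·1 − 7·21) + (7·7 − 19·1)| = 300, so the area is 150.
Along each edge there are gcd(|Δx|,|Δy|)+1 lattice points, so counting each shared vertex once the boundary has gcd(22,14) + gcd(10,20) + gcd(12,6) = 2+10+6 = 18.
Pick's theorem gives I = A − B/2 + 1 = 150 − 18/2 + 1 = 142.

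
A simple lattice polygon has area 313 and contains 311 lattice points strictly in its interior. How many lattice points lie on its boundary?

6

Pick's theorem gives A = I + B/2 − 1, so B = 2(A − I + 1) = 2(313 − 311 + 1) = 6.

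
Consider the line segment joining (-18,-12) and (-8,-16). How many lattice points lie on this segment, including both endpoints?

The number of lattice points on a segment between lattice points is gcd(|Δx|,|Δy|) + 1 = gcd(10,4) + 1 = 2 + 1 = 3.

3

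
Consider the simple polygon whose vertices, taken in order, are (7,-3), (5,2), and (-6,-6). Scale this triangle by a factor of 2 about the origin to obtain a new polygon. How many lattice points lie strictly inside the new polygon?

140

The shoelace formula gives twice the area as |[7·2 − 5·(-3)] + [5·(-6) − (-6)·2] + [(-6)·(-3) − 7·(-6)]| = 71, so the area is 71/2.
Summing gcd(|Δx|,|Δy|) over the edges gives the boundary count: gcd(2,5) + gcd(11,8) + gcd(13,3) = 1+1+1 = 3.
Scaling by 2 multiplies the area by 2² = 4 (so the new area is 142) and multiplies the boundary lattice-point count by 2, giving 6.
By Pick's theorem, the interior count of the dilated polygon is 142 − 6/2 + 1 = 140.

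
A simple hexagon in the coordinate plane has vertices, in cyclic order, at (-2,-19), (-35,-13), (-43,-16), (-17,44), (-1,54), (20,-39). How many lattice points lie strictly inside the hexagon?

2582

Using the shoelace formula, 2A = |[(-2)·(-13) − (-35)·(-19)] + [(-35)·(-16) − (-43)·(-13)] + [(-43)·44 − (-17)·(-16)] + [(-17)·54 − (-1)·44] + [(-1)·(-39) − 20·54] + [20·(-19) − (-2)·(-39)]| = 5175, so the area is 5175/2.
The number of boundary lattice points is Σ gcd(|Δx|,|Δy|) = gcd(33,6) + gcd(8,3) + gcd(26,60) + gcd(16,10) + gcd(21,93) + gcd(22,20) = 3+1+2+2+3+2 = 13.
By Pick's theorem A = I + B/2 − 1, so I = 5175/2 − 13/2 + 1 = 2582.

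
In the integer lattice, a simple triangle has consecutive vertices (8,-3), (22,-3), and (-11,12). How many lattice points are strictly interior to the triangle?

97

By the shoelace formula, twice the signed area is |[8·(-3) − 22·(-3)] + [22·12 − (-11)·(-3)] + [(-11)·(-3) − 8·12]| = 210, so the area is 105.
The number of boundary lattice points is Σ gcd(|Δx|,|Δy|) = gcd(14,0) + gcd(33,15) + gcd(19,15) = 14+3+1 = 18.
By Pick's theorem A = I + B/2 − 1, so I = 105 − 18/2 + 1 = 97.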